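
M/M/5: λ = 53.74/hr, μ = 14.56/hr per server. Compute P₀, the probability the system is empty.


a = λ/μ = 53.74/14.56 = 3.6909; ρ = a/c = 0.7382
Σ_{k=0}^{4} a^k/k! (terms k=0..4) = 1.00000 + 3.69093 + 6.81150 + 8.38026 + 7.73275 = 27.61544
Tail: a^5/(5!(1−ρ)) = 684.98559/(120·0.2618) = 21.80262
P₀ = 1/(27.61544 + 21.80262) = 1/49.41806 = 0.020236

Final: 0.020236


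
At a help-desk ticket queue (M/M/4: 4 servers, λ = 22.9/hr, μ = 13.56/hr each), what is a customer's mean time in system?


a = 1.6888; ρ = 0.4222; P₀ = 0.181683
Lq = P₀·a^c·ρ/(c!(1−ρ)²) = 0.07787
Wq = Lq/λ = 0.07787/22.9 = 0.003400 hr
W = Wq + 1/μ = 0.003400 + 0.07375 = 0.07715 hr

Final: 0.07715 hr


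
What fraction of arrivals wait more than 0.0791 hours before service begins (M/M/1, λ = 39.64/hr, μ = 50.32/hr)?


ρ = 39.64/50.32 = 0.7878
P(Wq > t) = ρ·e^{−(μ−λ)t} = 0.7878·e^{−0.8448}
= 0.7878·0.429648 = 0.338459

Final: 0.338459


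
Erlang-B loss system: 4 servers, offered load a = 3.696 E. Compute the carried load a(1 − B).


B(4,3.696) = 0.280531 (Erlang-B)
Carried load = a(1 − B) = 3.696·(1 − 0.280531) = 3.696·0.719469 = 2.6592 E

Final: 2.6592 Erlangs


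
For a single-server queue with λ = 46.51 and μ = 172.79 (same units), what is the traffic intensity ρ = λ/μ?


ρ = λ/μ = 46.51/172.79 = 0.2692

Final: 0.2692


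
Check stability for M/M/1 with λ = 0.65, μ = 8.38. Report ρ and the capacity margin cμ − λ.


Total capacity cμ = 1·8.38 = 8.38/hr
ρ = λ/(cμ) = 0.65/8.38 = 0.07757
Stable ⇔ ρ < 1: YES
Spare capacity = cμ − λ = 8.38 − 0.65 = 7.73/hr

Final: ρ = 0.07757; stable; margin = 7.73/hr


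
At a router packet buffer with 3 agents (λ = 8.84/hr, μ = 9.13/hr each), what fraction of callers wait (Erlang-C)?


a = λ/μ = 0.9682; ρ = a/3 = 0.3227
P₀ = 0.375890 (from M/M/c formula)
C(c,a) = [a^c/(c!(1−ρ))]·P₀ = [0.90770/(6·0.6773)]·0.375890
= 0.22338·0.375890 = 0.083966

Final: 0.083966


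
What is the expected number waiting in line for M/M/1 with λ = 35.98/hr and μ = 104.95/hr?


ρ = 35.98/104.95 = 0.3428
Lq = ρ²/(1−ρ) = 0.1175/0.6572 = 0.1788

Final: 0.1788


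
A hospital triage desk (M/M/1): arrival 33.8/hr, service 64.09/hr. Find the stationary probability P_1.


ρ = 33.8/64.09 = 0.5274
P_n = (1−ρ)·ρ^n = (1 − 0.5274)·0.5274^1 = 0.4726·0.527383 = 0.249250

Final: 0.249250


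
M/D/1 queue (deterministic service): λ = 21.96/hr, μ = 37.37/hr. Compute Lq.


ρ = 21.96/37.37 = 0.5876
M/D/1: Lq = ρ²/(2(1−ρ)) = 0.3453/(2·0.4124) = 0.41871

Final: 0.41871


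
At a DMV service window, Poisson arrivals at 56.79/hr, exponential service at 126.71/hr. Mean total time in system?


W = 1/(μ−λ) = 1/(126.71 − 56.79) = 1/69.92 = 0.01430 hr

Final: 0.01430 hr


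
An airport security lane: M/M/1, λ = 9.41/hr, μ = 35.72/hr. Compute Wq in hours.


ρ = 9.41/35.72 = 0.2634
Wq = ρ/(μ−λ) = 0.2634/(35.72 − 9.41) = 0.2634/26.31 = 0.01001 hr

Final: 0.01001 hr


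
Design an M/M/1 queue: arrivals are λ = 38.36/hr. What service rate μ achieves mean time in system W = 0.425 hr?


W = 1/(μ−λ) ⇒ μ − λ = 1/W = 1/0.425 = 2.3529
μ = λ + 1/W = 38.36 + 2.3529 = 40.7129 per hr

Final: 40.7129 /hr


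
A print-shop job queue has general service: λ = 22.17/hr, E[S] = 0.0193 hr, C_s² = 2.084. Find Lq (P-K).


ρ = λ·E[S] = 22.17·0.0193 = 0.4279
Lq = ρ²(1+C_s²)/(2(1−ρ)) = 0.1831·(1+2.084)/(2·0.5721)
= 0.1831·3.0840/1.1442 = 0.49345

Final: 0.49345


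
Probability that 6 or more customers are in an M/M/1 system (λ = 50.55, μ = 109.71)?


ρ = 50.55/109.71 = 0.4608
P(N ≥ n) = ρ^n = 0.4608^6 = 0.009569

Final: 0.009569


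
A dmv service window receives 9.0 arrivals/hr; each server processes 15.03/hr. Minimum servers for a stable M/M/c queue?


Stability requires cμ > λ ⇔ c > λ/μ.
λ/μ = 9.0/15.03 = 0.5988
Minimum integer c = ⌊0.5988⌋ + 1 = 1
Check: 1·15.03 = 15.03 > 9.0, while 0·15.03 = 0.00 ≤ 9.0

Final: 1 servers


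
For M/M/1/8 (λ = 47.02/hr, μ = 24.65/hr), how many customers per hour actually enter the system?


ρ = 1.9075; P_K = (1−ρ)ρ^8/(1−ρ^9) = 0.477182
λ_eff = λ(1 − P_K) = 47.02·(1 − 0.477182) = 47.02·0.522818 = 24.5829 /hr

Final: 24.5829 /hr


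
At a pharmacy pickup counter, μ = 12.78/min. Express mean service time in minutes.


Mean service time = 1/μ = 1/12.78 minute = 0.07825 minute
In minutes: 0.07825 × 1 = 0.07825 min

Final: 0.07825 min


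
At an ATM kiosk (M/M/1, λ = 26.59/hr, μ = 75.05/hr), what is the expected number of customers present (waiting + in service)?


ρ = λ/μ = 26.59/75.05 = 0.3543
L = ρ/(1−ρ) = 0.3543/(1 − 0.3543) = 0.3543/0.6457 = 0.5487

Final: 0.5487


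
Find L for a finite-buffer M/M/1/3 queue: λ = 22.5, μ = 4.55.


ρ = 22.5/4.55 = 4.9451
L = ρ[1 − (K+1)ρ^K + Kρ^(K+1)] / [(1−ρ)(1−ρ^(K+1))]
Numerator: 4.9451·(1 − 4·120.924239 + 3·597.977008) = 6484.124504
Denominator: (-3.9451)·(-596.977008) = 2355.107097
L = 6484.124504/2355.107097 = 2.7532

Final: 2.7532


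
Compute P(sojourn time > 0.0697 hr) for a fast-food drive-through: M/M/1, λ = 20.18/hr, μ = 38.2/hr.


W ~ Exponential(μ−λ) for M/M/1.
μ − λ = 38.2 − 20.18 = 18.0200
P(W > t) = e^{−(μ−λ)t} = e^{−1.2560} = 0.284793

Final: 0.284793


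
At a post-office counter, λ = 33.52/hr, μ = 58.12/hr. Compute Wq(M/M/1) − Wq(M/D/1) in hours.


ρ = 33.52/58.12 = 0.5767
Wq(M/M/1) = ρ/(μ−λ) = 0.5767/24.60 = 0.02344 hr
Wq(M/D/1) = ρ/(2(μ−λ)) = 0.01172 hr
Savings = 0.02344 − 0.01172 = 0.01172 hr

Final: 0.01172 hr


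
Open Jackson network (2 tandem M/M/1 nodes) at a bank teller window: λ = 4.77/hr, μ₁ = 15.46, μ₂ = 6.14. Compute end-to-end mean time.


Each node sees arrival rate λ = 4.77/hr (tandem ⇒ throughput preserved).
W₁ = 1/(μ₁−λ) = 1/(15.46−4.77) = 0.09355 hr
W₂ = 1/(μ₂−λ) = 1/(6.14−4.77) = 0.72993 hr
W_total = W₁ + W₂ = 0.09355 + 0.72993 = 0.82347 hr

Final: 0.82347 hr


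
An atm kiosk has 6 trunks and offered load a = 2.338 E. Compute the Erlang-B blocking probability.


B(c,a) = (a^c/c!) / Σ_{k=0}^{c} a^k/k!
a^6/6! = 0.226848
Σ terms (k=0..6): 1.00000 + 2.33800 + 2.73312 + 2.13001 + 1.24499 + 0.58216 + 0.22685 = 10.255134
B = 0.226848/10.255134 = 0.022120

Final: 0.022120


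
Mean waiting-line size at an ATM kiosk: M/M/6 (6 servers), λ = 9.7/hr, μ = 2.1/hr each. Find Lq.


a = λ/μ = 4.6190; ρ = a/6 = 0.7698
P₀ = 0.007824
Lq = P₀·a^c·ρ / (c!·(1−ρ)²) = 0.007824·9712.13336·0.7698/(720·0.05297)
= 1.53380

Final: 1.53380


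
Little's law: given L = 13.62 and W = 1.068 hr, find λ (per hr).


λ = L/W = 13.62/1.068 = 12.7528 /hr

Final: 12.7528 /hr


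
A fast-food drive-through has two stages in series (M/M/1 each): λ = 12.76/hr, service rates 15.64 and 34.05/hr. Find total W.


Each node sees arrival rate λ = 12.76/hr (tandem ⇒ throughput preserved).
W₁ = 1/(μ₁−λ) = 1/(15.64−12.76) = 0.34722 hr
W₂ = 1/(μ₂−λ) = 1/(34.05−12.76) = 0.04697 hr
W_total = W₁ + W₂ = 0.34722 + 0.04697 = 0.39419 hr

Final: 0.39419 hr


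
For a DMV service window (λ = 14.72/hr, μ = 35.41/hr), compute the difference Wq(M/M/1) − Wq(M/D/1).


ρ = 14.72/35.41 = 0.4157
Wq(M/M/1) = ρ/(μ−λ) = 0.4157/20.69 = 0.02009 hr
Wq(M/D/1) = ρ/(2(μ−λ)) = 0.01005 hr
Savings = 0.02009 − 0.01005 = 0.01005 hr

Final: 0.01005 hr


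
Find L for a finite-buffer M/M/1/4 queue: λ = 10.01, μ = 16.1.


ρ = 10.01/16.1 = 0.6217
L = ρ[1 − (K+1)ρ^K + Kρ^(K+1)] / [(1−ρ)(1−ρ^(K+1))]
Numerator: 0.6217·(1 − 5·0.149428 + 4·0.092905) = 0.388264
Denominator: (0.3783)·(0.907095) = 0.343118
L = 0.388264/0.343118 = 1.1316

Final: 1.1316


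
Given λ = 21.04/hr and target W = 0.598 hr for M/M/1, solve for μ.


W = 1/(μ−λ) ⇒ μ − λ = 1/W = 1/0.598 = 1.6722
μ = λ + 1/W = 21.04 + 1.6722 = 22.7122 per hr

Final: 22.7122 /hr


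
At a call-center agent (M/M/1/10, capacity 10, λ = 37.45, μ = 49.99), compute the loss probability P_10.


ρ = λ/μ = 37.45/49.99 = 0.7491
P_K = (1−ρ)ρ^K/(1−ρ^(K+1)) = (0.2509·0.055678)/(1 − 0.041711)
= 0.013967/0.958289 = 0.014575

Final: 0.014575


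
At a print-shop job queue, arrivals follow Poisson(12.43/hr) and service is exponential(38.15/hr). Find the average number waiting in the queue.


ρ = 12.43/38.15 = 0.3258
Lq = ρ²/(1−ρ) = 0.1062/0.6742 = 0.1575

Final: 0.1575


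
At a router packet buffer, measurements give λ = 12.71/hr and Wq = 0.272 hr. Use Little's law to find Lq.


Lq = λWq = 12.71·0.272 = 3.4571

Final: 3.4571


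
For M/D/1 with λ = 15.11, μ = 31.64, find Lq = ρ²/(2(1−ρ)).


ρ = 15.11/31.64 = 0.4776
M/D/1: Lq = ρ²/(2(1−ρ)) = 0.2281/(2·0.5224) = 0.21827

Final: 0.21827


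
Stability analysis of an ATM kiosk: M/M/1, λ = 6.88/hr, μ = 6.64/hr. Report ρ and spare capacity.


Total capacity cμ = 1·6.64 = 6.64/hr
ρ = λ/(cμ) = 6.88/6.64 = 1.0361
Stable ⇔ ρ < 1: NO
Spare capacity = cμ − λ = 6.64 − 6.88 = -0.24/hr

Final: ρ = 1.0361; unstable; margin = -0.24/hr


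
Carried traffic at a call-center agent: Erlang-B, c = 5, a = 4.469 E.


B(5,4.469) = 0.240349 (Erlang-B)
Carried load = a(1 − B) = 4.469·(1 − 0.240349) = 4.469·0.759651 = 3.3949 E

Final: 3.3949 Erlangs


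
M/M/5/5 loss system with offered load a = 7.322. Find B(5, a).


B(c,a) = (a^c/c!) / Σ_{k=0}^{c} a^k/k!
a^5/5! = 175.374876
Σ terms (k=0..5): 1.00000 + 7.32200 + 26.80584 + 65.42413 + 119.75886 + 175.37488 = 395.685704
B = 175.374876/395.685704 = 0.443218

Final: 0.443218


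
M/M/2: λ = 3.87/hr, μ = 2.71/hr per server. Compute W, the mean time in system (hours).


a = 1.4280; ρ = 0.7140; P₀ = 0.166846
Lq = P₀·a^c·ρ/(c!(1−ρ)²) = 1.48531
Wq = Lq/λ = 1.48531/3.87 = 0.38380 hr
W = Wq + 1/μ = 0.38380 + 0.36900 = 0.75280 hr

Final: 0.75280 hr


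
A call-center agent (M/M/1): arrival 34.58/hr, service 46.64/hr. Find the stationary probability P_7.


ρ = 34.58/46.64 = 0.7414
P_n = (1−ρ)·ρ^n = (1 − 0.7414)·0.7414^7 = 0.2586·0.123159 = 0.031846

Final: 0.031846


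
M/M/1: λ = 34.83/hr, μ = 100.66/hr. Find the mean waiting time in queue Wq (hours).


ρ = 34.83/100.66 = 0.3460
Wq = ρ/(μ−λ) = 0.3460/(100.66 − 34.83) = 0.3460/65.83 = 0.005256 hr

Final: 0.005256 hr


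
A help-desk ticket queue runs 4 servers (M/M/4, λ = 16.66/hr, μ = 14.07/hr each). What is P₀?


a = λ/μ = 16.66/14.07 = 1.1841; ρ = a/c = 0.2960
Σ_{k=0}^{3} a^k/k! (terms k=0..3) = 1.00000 + 1.18408 + 0.70102 + 0.27669 = 3.16179
Tail: a^4/(4!(1−ρ)) = 1.96573/(24·0.7040) = 0.11635
P₀ = 1/(3.16179 + 0.11635) = 1/3.27814 = 0.305051

Final: 0.305051


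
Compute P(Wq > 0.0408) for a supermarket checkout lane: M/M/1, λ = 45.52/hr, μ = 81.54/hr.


ρ = 45.52/81.54 = 0.5583
P(Wq > t) = ρ·e^{−(μ−λ)t} = 0.5583·e^{−1.4696}
= 0.5583·0.230014 = 0.128406

Final: 0.128406


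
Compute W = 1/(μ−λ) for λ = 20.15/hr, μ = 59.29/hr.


W = 1/(μ−λ) = 1/(59.29 − 20.15) = 1/39.14 = 0.02555 hr

Final: 0.02555 hr


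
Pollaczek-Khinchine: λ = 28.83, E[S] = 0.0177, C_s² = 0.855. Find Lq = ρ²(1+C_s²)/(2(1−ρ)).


ρ = λ·E[S] = 28.83·0.0177 = 0.5103
Lq = ρ²(1+C_s²)/(2(1−ρ)) = 0.2604·(1+0.855)/(2·0.4897)
= 0.2604·1.8550/0.9794 = 0.49319

Final: 0.49319


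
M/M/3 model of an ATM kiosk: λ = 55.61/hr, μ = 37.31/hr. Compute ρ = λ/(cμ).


ρ = λ/(cμ) = 55.61/(3·37.31) = 55.61/111.93 = 0.4968

Final: 0.4968


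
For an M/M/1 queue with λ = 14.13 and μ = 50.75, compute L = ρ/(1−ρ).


ρ = λ/μ = 14.13/50.75 = 0.2784
L = ρ/(1−ρ) = 0.2784/(1 − 0.2784) = 0.2784/0.7216 = 0.3859

Final: 0.3859


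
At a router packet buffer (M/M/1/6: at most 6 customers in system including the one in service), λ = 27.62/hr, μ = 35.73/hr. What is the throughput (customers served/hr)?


ρ = 0.7730; P_K = (1−ρ)ρ^6/(1−ρ^7) = 0.057998
λ_eff = λ(1 − P_K) = 27.62·(1 − 0.057998) = 27.62·0.942002 = 26.0181 /hr

Final: 26.0181 /hr


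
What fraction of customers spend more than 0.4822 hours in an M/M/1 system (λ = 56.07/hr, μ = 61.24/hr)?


W ~ Exponential(μ−λ) for M/M/1.
μ − λ = 61.24 − 56.07 = 5.1700
P(W > t) = e^{−(μ−λ)t} = e^{−2.4930} = 0.082664

Final: 0.082664


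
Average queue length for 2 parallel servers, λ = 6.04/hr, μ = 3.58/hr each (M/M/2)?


a = λ/μ = 1.6872; ρ = a/2 = 0.8436
P₀ = 0.084848
Lq = P₀·a^c·ρ / (c!·(1−ρ)²) = 0.084848·2.84648·0.8436/(2·0.02447)
= 4.16328

Final: 4.16328


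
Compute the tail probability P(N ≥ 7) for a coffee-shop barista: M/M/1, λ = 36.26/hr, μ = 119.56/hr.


ρ = 36.26/119.56 = 0.3033
P(N ≥ n) = ρ^n = 0.3033^7 = 0.0002360

Final: 0.0002360


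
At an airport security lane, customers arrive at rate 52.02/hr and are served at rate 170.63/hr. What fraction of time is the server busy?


ρ = λ/μ = 52.02/170.63 = 0.3049

Final: 0.3049


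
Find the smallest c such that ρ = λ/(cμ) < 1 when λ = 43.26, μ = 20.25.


Stability requires cμ > λ ⇔ c > λ/μ.
λ/μ = 43.26/20.25 = 2.1363
Minimum integer c = ⌊2.1363⌋ + 1 = 3
Check: 3·20.25 = 60.75 > 43.26, while 2·20.25 = 40.50 ≤ 43.26

Final: 3 servers


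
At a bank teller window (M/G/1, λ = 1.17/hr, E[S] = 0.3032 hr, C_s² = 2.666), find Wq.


ρ = λ·E[S] = 1.17·0.3032 = 0.3547
E[S²] = E[S]²(1+C_s²) = 0.3032²·(1+2.666) = 0.337016
Wq = λ·E[S²]/(2(1−ρ)) = 1.17·0.337016/(2·0.6453) = 0.30554 hr

Final: 0.30554 hr


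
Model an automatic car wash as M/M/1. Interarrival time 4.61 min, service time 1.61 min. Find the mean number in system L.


λ = 60/4.61 = 13.0152 /hr
μ = 60/1.61 = 37.2671 /hr
ρ = λ/μ = 13.0152/37.2671 = 0.3492
L = ρ/(1−ρ) = 0.3492/0.6508 = 0.5367

Final: 0.5367


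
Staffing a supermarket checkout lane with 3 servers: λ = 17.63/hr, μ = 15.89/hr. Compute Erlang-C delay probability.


a = λ/μ = 1.1095; ρ = a/3 = 0.3698
P₀ = 0.324020 (from M/M/c formula)
C(c,a) = [a^c/(c!(1−ρ))]·P₀ = [1.36579/(6·0.6302)]·0.324020
= 0.36123·0.324020 = 0.117045

Final: 0.117045


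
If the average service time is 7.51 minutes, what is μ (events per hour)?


μ = 1/(service time) in consistent units.
1 hour = 60 min, so μ = 60/7.51 = 7.9893 per hour

Final: 7.9893 /hr


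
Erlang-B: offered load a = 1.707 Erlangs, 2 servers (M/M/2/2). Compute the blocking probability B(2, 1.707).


B(c,a) = (a^c/c!) / Σ_{k=0}^{c} a^k/k!
a^2/2! = 1.456925
Σ terms (k=0..2): 1.00000 + 1.70700 + 1.45692 = 4.163925
B = 1.456925/4.163925 = 0.349892

Final: 0.349892


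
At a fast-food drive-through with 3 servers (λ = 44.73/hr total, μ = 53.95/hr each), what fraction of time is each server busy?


ρ = λ/(cμ) = 44.73/(3·53.95) = 44.73/161.85 = 0.2764

Final: 0.2764


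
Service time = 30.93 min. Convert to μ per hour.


μ = 1/(service time) in consistent units.
1 hour = 60 min, so μ = 60/30.93 = 1.9399 per hour

Final: 1.9399 /hr


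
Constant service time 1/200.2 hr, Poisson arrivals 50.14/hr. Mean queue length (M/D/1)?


ρ = 50.14/200.2 = 0.2504
M/D/1: Lq = ρ²/(2(1−ρ)) = 0.06272/(2·0.7496) = 0.04184

Final: 0.04184


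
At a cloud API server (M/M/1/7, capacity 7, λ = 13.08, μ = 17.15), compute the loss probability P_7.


ρ = λ/μ = 13.08/17.15 = 0.7627
P_K = (1−ρ)ρ^K/(1−ρ^(K+1)) = (0.2373·0.150109)/(1 − 0.114485)
= 0.035623/0.885515 = 0.040229

Final: 0.040229


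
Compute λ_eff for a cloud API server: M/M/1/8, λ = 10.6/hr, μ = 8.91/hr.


ρ = 1.1897; P_K = (1−ρ)ρ^8/(1−ρ^9) = 0.201683
λ_eff = λ(1 − P_K) = 10.6·(1 − 0.201683) = 10.6·0.798317 = 8.4622 /hr

Final: 8.4622 /hr


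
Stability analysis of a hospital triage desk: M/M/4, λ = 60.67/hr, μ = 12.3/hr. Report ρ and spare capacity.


Total capacity cμ = 4·12.3 = 49.20/hr
ρ = λ/(cμ) = 60.67/49.20 = 1.2331
Stable ⇔ ρ < 1: NO
Spare capacity = cμ − λ = 49.20 − 60.67 = -11.47/hr

Final: ρ = 1.2331; unstable; margin = -11.47/hr


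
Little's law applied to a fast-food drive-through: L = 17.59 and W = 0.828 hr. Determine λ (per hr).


λ = L/W = 17.59/0.828 = 21.2440 /hr

Final: 21.2440 /hr


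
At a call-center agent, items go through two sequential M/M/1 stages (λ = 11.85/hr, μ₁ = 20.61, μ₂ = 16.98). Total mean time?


Each node sees arrival rate λ = 11.85/hr (tandem ⇒ throughput preserved).
W₁ = 1/(μ₁−λ) = 1/(20.61−11.85) = 0.11416 hr
W₂ = 1/(μ₂−λ) = 1/(16.98−11.85) = 0.19493 hr
W_total = W₁ + W₂ = 0.11416 + 0.19493 = 0.30909 hr

Final: 0.30909 hr


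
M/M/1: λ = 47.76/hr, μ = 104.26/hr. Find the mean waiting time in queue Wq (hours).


ρ = 47.76/104.26 = 0.4581
Wq = ρ/(μ−λ) = 0.4581/(104.26 − 47.76) = 0.4581/56.50 = 0.008108 hr

Final: 0.008108 hr


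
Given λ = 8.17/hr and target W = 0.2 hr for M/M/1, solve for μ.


W = 1/(μ−λ) ⇒ μ − λ = 1/W = 1/0.2 = 5.0000
μ = λ + 1/W = 8.17 + 5.0000 = 13.1700 per hr

Final: 13.1700 /hr


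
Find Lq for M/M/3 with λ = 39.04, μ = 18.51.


a = λ/μ = 2.1091; ρ = a/3 = 0.7030
P₀ = 0.094347
Lq = P₀·a^c·ρ / (c!·(1−ρ)²) = 0.094347·9.38232·0.7030/(6·0.08818)
= 1.17621

Final: 1.17621


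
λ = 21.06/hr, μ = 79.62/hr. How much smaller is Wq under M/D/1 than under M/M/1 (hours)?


ρ = 21.06/79.62 = 0.2645
Wq(M/M/1) = ρ/(μ−λ) = 0.2645/58.56 = 0.004517 hr
Wq(M/D/1) = ρ/(2(μ−λ)) = 0.002258 hr
Savings = 0.004517 − 0.002258 = 0.002258 hr

Final: 0.002258 hr


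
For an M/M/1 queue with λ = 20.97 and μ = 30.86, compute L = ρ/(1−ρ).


ρ = λ/μ = 20.97/30.86 = 0.6795
L = ρ/(1−ρ) = 0.6795/(1 − 0.6795) = 0.6795/0.3205 = 2.1203

Final: 2.1203


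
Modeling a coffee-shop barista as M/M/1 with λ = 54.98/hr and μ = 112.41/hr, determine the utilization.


ρ = λ/μ = 54.98/112.41 = 0.4891

Final: 0.4891


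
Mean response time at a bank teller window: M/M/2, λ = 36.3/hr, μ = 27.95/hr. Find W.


a = 1.2987; ρ = 0.6494; P₀ = 0.212581
Lq = P₀·a^c·ρ/(c!(1−ρ)²) = 0.94700
Wq = Lq/λ = 0.94700/36.3 = 0.02609 hr
W = Wq + 1/μ = 0.02609 + 0.03578 = 0.06187 hr

Final: 0.06187 hr


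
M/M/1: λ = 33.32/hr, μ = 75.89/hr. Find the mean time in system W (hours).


W = 1/(μ−λ) = 1/(75.89 − 33.32) = 1/42.57 = 0.02349 hr

Final: 0.02349 hr


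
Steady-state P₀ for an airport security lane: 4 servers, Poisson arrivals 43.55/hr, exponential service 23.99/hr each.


a = λ/μ = 43.55/23.99 = 1.8153; ρ = a/c = 0.4538
Σ_{k=0}^{3} a^k/k! (terms k=0..3) = 1.00000 + 1.81534 + 1.64773 + 0.99706 = 5.46013
Tail: a^4/(4!(1−ρ)) = 10.86005/(24·0.5462) = 0.82851
P₀ = 1/(5.46013 + 0.82851) = 1/6.28864 = 0.159017

Final: 0.159017


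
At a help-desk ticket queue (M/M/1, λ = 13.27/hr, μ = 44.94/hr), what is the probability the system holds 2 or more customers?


ρ = 13.27/44.94 = 0.2953
P(N ≥ n) = ρ^n = 0.2953^2 = 0.087192

Final: 0.087192


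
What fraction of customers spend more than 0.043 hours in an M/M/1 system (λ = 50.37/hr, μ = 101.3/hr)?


W ~ Exponential(μ−λ) for M/M/1.
μ − λ = 101.3 − 50.37 = 50.9300
P(W > t) = e^{−(μ−λ)t} = e^{−2.1900} = 0.111918

Final: 0.111918


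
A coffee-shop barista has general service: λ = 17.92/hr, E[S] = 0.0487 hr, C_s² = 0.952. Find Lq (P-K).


ρ = λ·E[S] = 17.92·0.0487 = 0.8727
Lq = ρ²(1+C_s²)/(2(1−ρ)) = 0.7616·(1+0.952)/(2·0.1273)
= 0.7616·1.9520/0.2546 = 5.83941

Final: 5.83941


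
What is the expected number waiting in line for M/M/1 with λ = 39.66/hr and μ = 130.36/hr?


ρ = 39.66/130.36 = 0.3042
Lq = ρ²/(1−ρ) = 0.09256/0.6958 = 0.1330

Final: 0.1330


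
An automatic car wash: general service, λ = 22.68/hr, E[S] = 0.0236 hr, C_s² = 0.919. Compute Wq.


ρ = λ·E[S] = 22.68·0.0236 = 0.5352
E[S²] = E[S]²(1+C_s²) = 0.0236²·(1+0.919) = 0.001069
Wq = λ·E[S²]/(2(1−ρ)) = 22.68·0.001069/(2·0.4648) = 0.02608 hr

Final: 0.02608 hr


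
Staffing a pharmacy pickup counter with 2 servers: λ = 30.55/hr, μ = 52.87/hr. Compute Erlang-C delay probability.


a = λ/μ = 0.5778; ρ = a/2 = 0.2889
P₀ = 0.551691 (from M/M/c formula)
C(c,a) = [a^c/(c!(1−ρ))]·P₀ = [0.33389/(2·0.7111)]·0.551691
= 0.23478·0.551691 = 0.129524

Final: 0.129524


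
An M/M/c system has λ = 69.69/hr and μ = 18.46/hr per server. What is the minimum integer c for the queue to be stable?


Stability requires cμ > λ ⇔ c > λ/μ.
λ/μ = 69.69/18.46 = 3.7752
Minimum integer c = ⌊3.7752⌋ + 1 = 4
Check: 4·18.46 = 73.84 > 69.69, while 3·18.46 = 55.38 ≤ 69.69

Final: 4 servers


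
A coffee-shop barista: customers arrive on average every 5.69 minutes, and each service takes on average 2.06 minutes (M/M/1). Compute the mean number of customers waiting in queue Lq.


λ = 60/5.69 = 10.5448 /hr
μ = 60/2.06 = 29.1262 /hr
ρ = λ/μ = 10.5448/29.1262 = 0.3620
Lq = ρ²/(1−ρ) = 0.1311/0.6380 = 0.2055

Final: 0.2055


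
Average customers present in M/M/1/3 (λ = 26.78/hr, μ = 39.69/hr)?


ρ = 26.78/39.69 = 0.6747
L = ρ[1 − (K+1)ρ^K + Kρ^(K+1)] / [(1−ρ)(1−ρ^(K+1))]
Numerator: 0.6747·(1 − 4·0.307177 + 3·0.207261) = 0.265220
Denominator: (0.3253)·(0.792739) = 0.257855
L = 0.265220/0.257855 = 1.0286

Final: 1.0286


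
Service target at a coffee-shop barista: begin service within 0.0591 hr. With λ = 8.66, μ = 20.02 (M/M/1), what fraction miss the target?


ρ = 8.66/20.02 = 0.4326
P(Wq > t) = ρ·e^{−(μ−λ)t} = 0.4326·e^{−0.6714}
= 0.4326·0.511005 = 0.221044

Final: 0.221044


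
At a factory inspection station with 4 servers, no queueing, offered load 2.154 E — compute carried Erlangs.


B(4,2.154) = 0.111611 (Erlang-B)
Carried load = a(1 − B) = 2.154·(1 − 0.111611) = 2.154·0.888389 = 1.9136 E

Final: 1.9136 Erlangs


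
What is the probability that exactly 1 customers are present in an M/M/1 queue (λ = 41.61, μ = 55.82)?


ρ = 41.61/55.82 = 0.7454
P_n = (1−ρ)·ρ^n = (1 − 0.7454)·0.7454^1 = 0.2546·0.745432 = 0.189763

Final: 0.189763


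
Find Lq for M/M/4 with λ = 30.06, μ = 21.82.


a = λ/μ = 1.3776; ρ = a/4 = 0.3444
P₀ = 0.250547
Lq = P₀·a^c·ρ / (c!·(1−ρ)²) = 0.250547·3.60194·0.3444/(24·0.42980)
= 0.03013

Final: 0.03013


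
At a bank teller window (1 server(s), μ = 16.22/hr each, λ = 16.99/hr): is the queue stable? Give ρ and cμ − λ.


Total capacity cμ = 1·16.22 = 16.22/hr
ρ = λ/(cμ) = 16.99/16.22 = 1.0475
Stable ⇔ ρ < 1: NO
Spare capacity = cμ − λ = 16.22 − 16.99 = -0.77/hr

Final: ρ = 1.0475; unstable; margin = -0.77/hr


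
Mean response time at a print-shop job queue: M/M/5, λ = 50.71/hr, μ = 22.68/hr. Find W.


a = 2.2359; ρ = 0.4472; P₀ = 0.105462
Lq = P₀·a^c·ρ/(c!(1−ρ)²) = 0.07186
Wq = Lq/λ = 0.07186/50.71 = 0.001417 hr
W = Wq + 1/μ = 0.001417 + 0.04409 = 0.04551 hr

Final: 0.04551 hr


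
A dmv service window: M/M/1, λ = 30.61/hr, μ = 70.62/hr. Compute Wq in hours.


ρ = 30.61/70.62 = 0.4334
Wq = ρ/(μ−λ) = 0.4334/(70.62 − 30.61) = 0.4334/40.01 = 0.01083 hr

Final: 0.01083 hr


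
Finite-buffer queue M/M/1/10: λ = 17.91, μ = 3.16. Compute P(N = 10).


ρ = λ/μ = 17.91/3.16 = 5.6677
P_K = (1−ρ)ρ^K/(1−ρ^(K+1)) = (-4.6677·34204640.663338)/(1 − 193862377.936832)
= -159657737.273494/-193862376.936832 = 0.823562

Final: 0.823562


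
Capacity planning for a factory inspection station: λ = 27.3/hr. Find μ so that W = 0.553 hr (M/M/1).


W = 1/(μ−λ) ⇒ μ − λ = 1/W = 1/0.553 = 1.8083
μ = λ + 1/W = 27.3 + 1.8083 = 29.1083 per hr

Final: 29.1083 /hr


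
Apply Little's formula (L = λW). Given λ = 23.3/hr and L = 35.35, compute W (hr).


W = L/λ = 35.35/23.3 = 1.5172 hr

Final: 1.5172 hr


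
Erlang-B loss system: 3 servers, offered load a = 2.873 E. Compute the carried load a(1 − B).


B(3,2.873) = 0.330674 (Erlang-B)
Carried load = a(1 − B) = 2.873·(1 − 0.330674) = 2.873·0.669326 = 1.9230 E

Final: 1.9230 Erlangs


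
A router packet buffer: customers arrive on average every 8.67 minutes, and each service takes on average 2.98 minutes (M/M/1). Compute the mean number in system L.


λ = 60/8.67 = 6.9204 /hr
μ = 60/2.98 = 20.1342 /hr
ρ = λ/μ = 6.9204/20.1342 = 0.3437
L = ρ/(1−ρ) = 0.3437/0.6563 = 0.5237

Final: 0.5237


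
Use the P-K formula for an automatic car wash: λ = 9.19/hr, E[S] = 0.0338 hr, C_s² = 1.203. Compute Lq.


ρ = λ·E[S] = 9.19·0.0338 = 0.3106
Lq = ρ²(1+C_s²)/(2(1−ρ)) = 0.09649·(1+1.203)/(2·0.6894)
= 0.09649·2.2030/1.3788 = 0.15417

Final: 0.15417


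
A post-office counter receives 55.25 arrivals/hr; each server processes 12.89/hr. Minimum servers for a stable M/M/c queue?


Stability requires cμ > λ ⇔ c > λ/μ.
λ/μ = 55.25/12.89 = 4.2863
Minimum integer c = ⌊4.2863⌋ + 1 = 5
Check: 5·12.89 = 64.45 > 55.25, while 4·12.89 = 51.56 ≤ 55.25

Final: 5 servers


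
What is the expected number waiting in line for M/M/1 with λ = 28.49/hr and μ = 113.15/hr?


ρ = 28.49/113.15 = 0.2518
Lq = ρ²/(1−ρ) = 0.06340/0.7482 = 0.08473

Final: 0.08473


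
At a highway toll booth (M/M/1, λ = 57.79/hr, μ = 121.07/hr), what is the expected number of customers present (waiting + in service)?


ρ = λ/μ = 57.79/121.07 = 0.4773
L = ρ/(1−ρ) = 0.4773/(1 − 0.4773) = 0.4773/0.5227 = 0.9132

Final: 0.9132


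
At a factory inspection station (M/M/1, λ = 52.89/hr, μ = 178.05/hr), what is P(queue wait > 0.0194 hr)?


ρ = 52.89/178.05 = 0.2971
P(Wq > t) = ρ·e^{−(μ−λ)t} = 0.2971·e^{−2.4281}
= 0.2971·0.088204 = 0.026201

Final: 0.026201


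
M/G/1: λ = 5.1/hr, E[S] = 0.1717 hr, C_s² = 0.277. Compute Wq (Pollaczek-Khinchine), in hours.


ρ = λ·E[S] = 5.1·0.1717 = 0.8757
E[S²] = E[S]²(1+C_s²) = 0.1717²·(1+0.277) = 0.037647
Wq = λ·E[S²]/(2(1−ρ)) = 5.1·0.037647/(2·0.1243) = 0.77214 hr

Final: 0.77214 hr


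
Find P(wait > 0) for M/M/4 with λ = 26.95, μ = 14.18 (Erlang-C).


a = λ/μ = 1.9006; ρ = a/4 = 0.4751
P₀ = 0.145209 (from M/M/c formula)
C(c,a) = [a^c/(c!(1−ρ))]·P₀ = [13.04759/(24·0.5249)]·0.145209
= 1.03580·0.145209 = 0.150408

Final: 0.150408


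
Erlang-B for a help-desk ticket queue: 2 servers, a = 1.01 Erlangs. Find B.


B(c,a) = (a^c/c!) / Σ_{k=0}^{c} a^k/k!
a^2/2! = 0.510050
Σ terms (k=0..2): 1.00000 + 1.01000 + 0.51005 = 2.520050
B = 0.510050/2.520050 = 0.202397

Final: 0.202397


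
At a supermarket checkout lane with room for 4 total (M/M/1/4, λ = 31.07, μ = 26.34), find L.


ρ = 31.07/26.34 = 1.1796
L = ρ[1 − (K+1)ρ^K + Kρ^(K+1)] / [(1−ρ)(1−ρ^(K+1))]
Numerator: 1.1796·(1 − 5·1.935985 + 4·2.283639) = 0.536272
Denominator: (-0.1796)·(-1.283639) = 0.230509
L = 0.536272/0.230509 = 2.3265

Final: 2.3265


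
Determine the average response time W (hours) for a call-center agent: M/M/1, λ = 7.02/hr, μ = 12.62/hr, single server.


W = 1/(μ−λ) = 1/(12.62 − 7.02) = 1/5.60 = 0.1786 hr

Final: 0.1786 hr


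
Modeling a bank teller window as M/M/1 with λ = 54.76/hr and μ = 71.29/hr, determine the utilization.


ρ = λ/μ = 54.76/71.29 = 0.7681

Final: 0.7681


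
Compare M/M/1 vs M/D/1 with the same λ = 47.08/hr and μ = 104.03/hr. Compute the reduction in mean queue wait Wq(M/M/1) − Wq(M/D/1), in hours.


ρ = 47.08/104.03 = 0.4526
Wq(M/M/1) = ρ/(μ−λ) = 0.4526/56.95 = 0.007947 hr
Wq(M/D/1) = ρ/(2(μ−λ)) = 0.003973 hr
Savings = 0.007947 − 0.003973 = 0.003973 hr

Final: 0.003973 hr


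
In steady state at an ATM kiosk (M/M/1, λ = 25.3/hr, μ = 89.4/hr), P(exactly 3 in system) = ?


ρ = 25.3/89.4 = 0.2830
P_n = (1−ρ)·ρ^n = (1 − 0.2830)·0.2830^3 = 0.7170·0.022665 = 0.016251

Final: 0.016251


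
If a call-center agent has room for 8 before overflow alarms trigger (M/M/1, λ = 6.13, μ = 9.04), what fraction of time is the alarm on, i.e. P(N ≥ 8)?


ρ = 6.13/9.04 = 0.6781
P(N ≥ n) = ρ^n = 0.6781^8 = 0.044703

Final: 0.044703


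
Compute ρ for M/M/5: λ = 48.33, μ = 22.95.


ρ = λ/(cμ) = 48.33/(5·22.95) = 48.33/114.75 = 0.4212

Final: 0.4212


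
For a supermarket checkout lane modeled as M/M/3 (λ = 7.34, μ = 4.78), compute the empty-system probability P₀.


a = λ/μ = 7.34/4.78 = 1.5356; ρ = a/c = 0.5119
Σ_{k=0}^{2} a^k/k! (terms k=0..2) = 1.00000 + 1.53556 + 1.17898 = 3.71454
Tail: a^3/(3!(1−ρ)) = 3.62080/(6·0.4881) = 1.23624
P₀ = 1/(3.71454 + 1.23624) = 1/4.95079 = 0.201988

Final: 0.201988


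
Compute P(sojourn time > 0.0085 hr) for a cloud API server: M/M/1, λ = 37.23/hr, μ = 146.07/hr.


W ~ Exponential(μ−λ) for M/M/1.
μ − λ = 146.07 − 37.23 = 108.8400
P(W > t) = e^{−(μ−λ)t} = e^{−0.9251} = 0.396476

Final: 0.396476


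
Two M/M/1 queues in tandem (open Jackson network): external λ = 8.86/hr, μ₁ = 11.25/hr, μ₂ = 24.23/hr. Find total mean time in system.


Each node sees arrival rate λ = 8.86/hr (tandem ⇒ throughput preserved).
W₁ = 1/(μ₁−λ) = 1/(11.25−8.86) = 0.41841 hr
W₂ = 1/(μ₂−λ) = 1/(24.23−8.86) = 0.06506 hr
W_total = W₁ + W₂ = 0.41841 + 0.06506 = 0.48347 hr

Final: 0.48347 hr


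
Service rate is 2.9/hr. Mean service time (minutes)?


Mean service time = 1/μ = 1/2.9 hour = 0.34483 hour
In minutes: 0.34483 × 60 = 20.6897 min

Final: 20.6897 min


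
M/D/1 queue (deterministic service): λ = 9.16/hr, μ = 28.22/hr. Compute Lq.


ρ = 9.16/28.22 = 0.3246
M/D/1: Lq = ρ²/(2(1−ρ)) = 0.1054/(2·0.6754) = 0.07800

Final: 0.07800


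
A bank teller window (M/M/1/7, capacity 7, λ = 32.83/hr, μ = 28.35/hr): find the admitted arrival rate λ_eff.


ρ = 1.1580; P_K = (1−ρ)ρ^7/(1−ρ^8) = 0.197544
λ_eff = λ(1 − P_K) = 32.83·(1 − 0.197544) = 32.83·0.802456 = 26.3446 /hr

Final: 26.3446 /hr


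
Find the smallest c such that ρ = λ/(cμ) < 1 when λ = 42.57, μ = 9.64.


Stability requires cμ > λ ⇔ c > λ/μ.
λ/μ = 42.57/9.64 = 4.4160
Minimum integer c = ⌊4.4160⌋ + 1 = 5
Check: 5·9.64 = 48.20 > 42.57, while 4·9.64 = 38.56 ≤ 42.57

Final: 5 servers


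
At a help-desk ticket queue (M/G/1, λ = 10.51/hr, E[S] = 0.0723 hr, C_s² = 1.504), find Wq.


ρ = λ·E[S] = 10.51·0.0723 = 0.7599
E[S²] = E[S]²(1+C_s²) = 0.0723²·(1+1.504) = 0.013089
Wq = λ·E[S²]/(2(1−ρ)) = 10.51·0.013089/(2·0.2401) = 0.28645 hr

Final: 0.28645 hr


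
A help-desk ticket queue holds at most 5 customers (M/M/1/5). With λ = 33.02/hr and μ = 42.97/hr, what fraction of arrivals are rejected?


ρ = λ/μ = 33.02/42.97 = 0.7684
P_K = (1−ρ)ρ^K/(1−ρ^(K+1)) = (0.2316·0.267953)/(1 − 0.205907)
= 0.062046/0.794093 = 0.078135

Final: 0.078135


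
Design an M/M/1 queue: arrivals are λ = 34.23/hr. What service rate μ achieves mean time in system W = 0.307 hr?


W = 1/(μ−λ) ⇒ μ − λ = 1/W = 1/0.307 = 3.2573
μ = λ + 1/W = 34.23 + 3.2573 = 37.4873 per hr

Final: 37.4873 /hr


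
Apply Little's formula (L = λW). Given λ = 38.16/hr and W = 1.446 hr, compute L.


L = λW = 38.16·1.446 = 55.1794

Final: 55.1794


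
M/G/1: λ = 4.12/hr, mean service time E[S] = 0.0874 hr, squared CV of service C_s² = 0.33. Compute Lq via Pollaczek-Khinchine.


ρ = λ·E[S] = 4.12·0.0874 = 0.3601
Lq = ρ²(1+C_s²)/(2(1−ρ)) = 0.1297·(1+0.33)/(2·0.6399)
= 0.1297·1.3300/1.2798 = 0.13475

Final: 0.13475


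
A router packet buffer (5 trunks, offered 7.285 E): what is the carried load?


B(5,7.285) = 0.441143 (Erlang-B)
Carried load = a(1 − B) = 7.285·(1 − 0.441143) = 7.285·0.558857 = 4.0713 E

Final: 4.0713 Erlangs


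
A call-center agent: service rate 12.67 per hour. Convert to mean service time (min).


Mean service time = 1/μ = 1/12.67 hour = 0.07893 hour
In minutes: 0.07893 × 60 = 4.7356 min

Final: 4.7356 min


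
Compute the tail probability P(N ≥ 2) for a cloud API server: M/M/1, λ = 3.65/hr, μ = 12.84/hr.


ρ = 3.65/12.84 = 0.2843
P(N ≥ n) = ρ^n = 0.2843^2 = 0.080808

Final: 0.080808


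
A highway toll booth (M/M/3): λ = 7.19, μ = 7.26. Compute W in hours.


a = 0.9904; ρ = 0.3301; P₀ = 0.367318
Lq = P₀·a^c·ρ/(c!(1−ρ)²) = 0.04375
Wq = Lq/λ = 0.04375/7.19 = 0.006084 hr
W = Wq + 1/μ = 0.006084 + 0.13774 = 0.14383 hr

Final: 0.14383 hr


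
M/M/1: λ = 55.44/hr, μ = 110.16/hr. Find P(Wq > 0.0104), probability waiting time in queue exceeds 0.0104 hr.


ρ = 55.44/110.16 = 0.5033
P(Wq > t) = ρ·e^{−(μ−λ)t} = 0.5033·e^{−0.5691}
= 0.5033·0.566041 = 0.284871

Final: 0.284871


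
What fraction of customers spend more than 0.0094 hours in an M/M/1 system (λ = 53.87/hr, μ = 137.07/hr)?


W ~ Exponential(μ−λ) for M/M/1.
μ − λ = 137.07 − 53.87 = 83.2000
P(W > t) = e^{−(μ−λ)t} = e^{−0.7821} = 0.457454

Final: 0.457454


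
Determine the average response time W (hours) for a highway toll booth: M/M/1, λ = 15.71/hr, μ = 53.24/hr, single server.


W = 1/(μ−λ) = 1/(53.24 − 15.71) = 1/37.53 = 0.02665 hr

Final: 0.02665 hr


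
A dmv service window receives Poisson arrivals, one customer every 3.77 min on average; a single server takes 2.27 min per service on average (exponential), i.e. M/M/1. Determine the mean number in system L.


λ = 60/3.77 = 15.9151 /hr
μ = 60/2.27 = 26.4317 /hr
ρ = λ/μ = 15.9151/26.4317 = 0.6021
L = ρ/(1−ρ) = 0.6021/0.3979 = 1.5133

Final: 1.5133


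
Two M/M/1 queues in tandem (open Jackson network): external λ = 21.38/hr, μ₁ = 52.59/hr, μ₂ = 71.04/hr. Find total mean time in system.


Each node sees arrival rate λ = 21.38/hr (tandem ⇒ throughput preserved).
W₁ = 1/(μ₁−λ) = 1/(52.59−21.38) = 0.03204 hr
W₂ = 1/(μ₂−λ) = 1/(71.04−21.38) = 0.02014 hr
W_total = W₁ + W₂ = 0.03204 + 0.02014 = 0.05218 hr

Final: 0.05218 hr


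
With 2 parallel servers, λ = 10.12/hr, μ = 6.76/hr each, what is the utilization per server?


ρ = λ/(cμ) = 10.12/(2·6.76) = 10.12/13.52 = 0.7485

Final: 0.7485


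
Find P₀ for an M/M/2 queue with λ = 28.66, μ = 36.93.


a = λ/μ = 28.66/36.93 = 0.7761; ρ = a/c = 0.3880
Σ_{k=0}^{1} a^k/k! (terms k=0..1) = 1.00000 + 0.77606 = 1.77606
Tail: a^2/(2!(1−ρ)) = 0.60227/(2·0.6120) = 0.49208
P₀ = 1/(1.77606 + 0.49208) = 1/2.26814 = 0.440890

Final: 0.440890


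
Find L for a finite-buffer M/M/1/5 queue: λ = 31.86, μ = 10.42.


ρ = 31.86/10.42 = 3.0576
L = ρ[1 − (K+1)ρ^K + Kρ^(K+1)] / [(1−ρ)(1−ρ^(K+1))]
Numerator: 3.0576·(1 − 6·267.233108 + 5·817.087027) = 7592.086606
Denominator: (-2.0576)·(-816.087027) = 1679.165629
L = 7592.086606/1679.165629 = 4.5213

Final: 4.5213


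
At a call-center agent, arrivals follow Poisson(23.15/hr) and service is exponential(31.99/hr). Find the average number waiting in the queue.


ρ = 23.15/31.99 = 0.7237
Lq = ρ²/(1−ρ) = 0.5237/0.2763 = 1.8951

Final: 1.8951


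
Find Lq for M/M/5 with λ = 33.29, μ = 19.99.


a = λ/μ = 1.6653; ρ = a/5 = 0.3331
P₀ = 0.188598
Lq = P₀·a^c·ρ / (c!·(1−ρ)²) = 0.188598·12.80870·0.3331/(120·0.44480)
= 0.01507

Final: 0.01507


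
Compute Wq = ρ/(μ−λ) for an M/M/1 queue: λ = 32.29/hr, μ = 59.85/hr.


ρ = 32.29/59.85 = 0.5395
Wq = ρ/(μ−λ) = 0.5395/(59.85 − 32.29) = 0.5395/27.56 = 0.01958 hr

Final: 0.01958 hr


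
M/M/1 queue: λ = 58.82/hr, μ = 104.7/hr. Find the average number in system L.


ρ = λ/μ = 58.82/104.7 = 0.5618
L = ρ/(1−ρ) = 0.5618/(1 − 0.5618) = 0.5618/0.4382 = 1.2820

Final: 1.2820


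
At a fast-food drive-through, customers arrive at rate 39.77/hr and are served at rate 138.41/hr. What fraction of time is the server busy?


ρ = λ/μ = 39.77/138.41 = 0.2873

Final: 0.2873


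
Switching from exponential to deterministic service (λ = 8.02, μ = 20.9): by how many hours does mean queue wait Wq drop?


ρ = 8.02/20.9 = 0.3837
Wq(M/M/1) = ρ/(μ−λ) = 0.3837/12.88 = 0.02979 hr
Wq(M/D/1) = ρ/(2(μ−λ)) = 0.01490 hr
Savings = 0.02979 − 0.01490 = 0.01490 hr

Final: 0.01490 hr


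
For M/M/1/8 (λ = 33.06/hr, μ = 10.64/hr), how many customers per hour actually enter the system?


ρ = 3.1071; P_K = (1−ρ)ρ^8/(1−ρ^9) = 0.678186
λ_eff = λ(1 − P_K) = 33.06·(1 − 0.678186) = 33.06·0.321814 = 10.6392 /hr

Final: 10.6392 /hr


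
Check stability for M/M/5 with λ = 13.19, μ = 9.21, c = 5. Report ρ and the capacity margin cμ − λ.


Total capacity cμ = 5·9.21 = 46.05/hr
ρ = λ/(cμ) = 13.19/46.05 = 0.2864
Stable ⇔ ρ < 1: YES
Spare capacity = cμ − λ = 46.05 − 13.19 = 32.86/hr

Final: ρ = 0.2864; stable; margin = 32.86/hr


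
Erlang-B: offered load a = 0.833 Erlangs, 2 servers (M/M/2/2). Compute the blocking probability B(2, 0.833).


B(c,a) = (a^c/c!) / Σ_{k=0}^{c} a^k/k!
a^2/2! = 0.346944
Σ terms (k=0..2): 1.00000 + 0.83300 + 0.34694 = 2.179944
B = 0.346944/2.179944 = 0.159153

Final: 0.159153


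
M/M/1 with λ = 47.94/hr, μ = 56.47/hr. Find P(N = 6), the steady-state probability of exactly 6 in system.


ρ = 47.94/56.47 = 0.8489
P_n = (1−ρ)·ρ^n = (1 − 0.8489)·0.8489^6 = 0.1511·0.374353 = 0.056547

Final: 0.056547


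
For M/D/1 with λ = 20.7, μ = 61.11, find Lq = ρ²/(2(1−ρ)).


ρ = 20.7/61.11 = 0.3387
M/D/1: Lq = ρ²/(2(1−ρ)) = 0.1147/(2·0.6613) = 0.08676

Final: 0.08676


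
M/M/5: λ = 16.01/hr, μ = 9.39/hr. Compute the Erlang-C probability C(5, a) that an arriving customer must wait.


a = λ/μ = 1.7050; ρ = a/5 = 0.3410
P₀ = 0.181194 (from M/M/c formula)
C(c,a) = [a^c/(c!(1−ρ))]·P₀ = [14.40883/(120·0.6590)]·0.181194
= 0.18221·0.181194 = 0.033015

Final: 0.033015


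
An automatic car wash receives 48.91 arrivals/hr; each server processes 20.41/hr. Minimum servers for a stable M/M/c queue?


Stability requires cμ > λ ⇔ c > λ/μ.
λ/μ = 48.91/20.41 = 2.3964
Minimum integer c = ⌊2.3964⌋ + 1 = 3
Check: 3·20.41 = 61.23 > 48.91, while 2·20.41 = 40.82 ≤ 48.91

Final: 3 servers


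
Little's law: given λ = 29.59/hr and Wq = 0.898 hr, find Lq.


Lq = λWq = 29.59·0.898 = 26.5718

Final: 26.5718


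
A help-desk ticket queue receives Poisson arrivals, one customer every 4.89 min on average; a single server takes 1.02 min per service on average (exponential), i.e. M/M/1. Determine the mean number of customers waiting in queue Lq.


λ = 60/4.89 = 12.2699 /hr
μ = 60/1.02 = 58.8235 /hr
ρ = λ/μ = 12.2699/58.8235 = 0.2086
Lq = ρ²/(1−ρ) = 0.04351/0.7914 = 0.05498

Final: 0.05498


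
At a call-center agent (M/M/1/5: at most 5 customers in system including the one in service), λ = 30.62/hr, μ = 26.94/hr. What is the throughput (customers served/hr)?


ρ = 1.1366; P_K = (1−ρ)ρ^5/(1−ρ^6) = 0.224149
λ_eff = λ(1 − P_K) = 30.62·(1 − 0.224149) = 30.62·0.775851 = 23.7566 /hr

Final: 23.7566 /hr


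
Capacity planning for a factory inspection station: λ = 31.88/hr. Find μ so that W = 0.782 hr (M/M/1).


W = 1/(μ−λ) ⇒ μ − λ = 1/W = 1/0.782 = 1.2788
μ = λ + 1/W = 31.88 + 1.2788 = 33.1588 per hr

Final: 33.1588 /hr


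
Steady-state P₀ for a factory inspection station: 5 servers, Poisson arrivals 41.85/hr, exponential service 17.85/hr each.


a = λ/μ = 41.85/17.85 = 2.3445; ρ = a/c = 0.4689
Σ_{k=0}^{4} a^k/k! (terms k=0..4) = 1.00000 + 2.34454 + 2.74843 + 2.14793 + 1.25898 = 9.49988
Tail: a^5/(5!(1−ρ)) = 70.84125/(120·0.5311) = 1.11156
P₀ = 1/(9.49988 + 1.11156) = 1/10.61144 = 0.094238

Final: 0.094238
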